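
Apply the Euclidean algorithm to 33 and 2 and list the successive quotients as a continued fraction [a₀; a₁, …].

Run the Euclidean algorithm, recording each quotient:
33 ÷ 2 → quotient 16, remainder 1
2 ÷ 1 → quotient 2, remainder 0

[16; 2]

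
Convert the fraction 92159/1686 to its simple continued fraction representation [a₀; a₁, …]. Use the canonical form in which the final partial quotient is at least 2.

92159 = 54·1686 + 1115, so a_0 = 54
1686 = 1·1115 + 571, so a_1 = 1
1115 = 1·571 + 544, so a_2 = 1
571 = 1·544 + 27, so a_3 = 1
544 = 20·27 + 4, so a_4 = 20
27 = 6·4 + 3, so a_5 = 6
4 = 1·3 + 1, so a_6 = 1
3 = 3·1 + 0, so a_7 = 3

[54; 1, 1, 1, 20, 6, 1, 3]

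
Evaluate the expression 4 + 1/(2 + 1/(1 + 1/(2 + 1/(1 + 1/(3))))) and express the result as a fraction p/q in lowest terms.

Collapse the nested fraction from the inside out:
Start with 3.
1 + 1/(3/1) = 1 + 1/3 = 4/3
2 + 1/(4/3) = 2 + 3/4 = 11/4
1 + 1/(11/4) = 1 + 4/11 = 15/11
2 + 1/(15/11) = 2 + 11/15 = 41/15
4 + 1/(41/15) = 4 + 15/41 = 179/41

179/41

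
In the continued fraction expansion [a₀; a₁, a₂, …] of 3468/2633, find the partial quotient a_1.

3

3468 ÷ 2633 → quotient 1, remainder 835
2633 ÷ 835 → quotient 3, remainder 128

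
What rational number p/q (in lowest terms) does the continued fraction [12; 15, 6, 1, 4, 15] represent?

Build up convergents one term at a time:
a_0 = 12: 12/1
a_1 = 15: 181/15
a_2 = 6: 1098/91
a_3 = 1: 1279/106
a_4 = 4: 6214/515
a_5 = 15: 94489/7831

94489/7831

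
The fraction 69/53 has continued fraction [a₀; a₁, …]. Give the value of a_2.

Apply division with remainder until the remainder is 0:
69 = 1·53 + 16, so a_0 = 1
53 = 3·16 + 5, so a_1 = 3
16 = 3·5 + 1, so a_2 = 3

3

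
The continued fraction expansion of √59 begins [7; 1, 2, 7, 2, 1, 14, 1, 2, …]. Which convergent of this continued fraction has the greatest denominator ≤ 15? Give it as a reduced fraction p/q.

a_0 = 7: 7/1  (≤ bound)
a_1 = 1: 8/1  (≤ bound)
a_2 = 2: 23/3  (≤ bound)
a_3 = 7: 169/22  (> 15, stop)

23/3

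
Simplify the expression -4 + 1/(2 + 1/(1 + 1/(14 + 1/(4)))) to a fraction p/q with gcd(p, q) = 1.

Compute successive convergents:
a_0 = -4: -4/1
a_1 = 2: -7/2
a_2 = 1: -11/3
a_3 = 14: -161/44
a_4 = 4: -655/179

-655/179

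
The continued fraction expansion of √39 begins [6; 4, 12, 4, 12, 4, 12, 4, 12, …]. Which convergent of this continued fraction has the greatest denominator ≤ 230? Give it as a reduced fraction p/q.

a_0 = 6: 6/1  (≤ bound)
a_1 = 4: 25/4  (≤ bound)
a_2 = 12: 306/49  (≤ bound)
a_3 = 4: 1249/200  (≤ bound)
a_4 = 12: 15294/2449  (> 230, stop)

1249/200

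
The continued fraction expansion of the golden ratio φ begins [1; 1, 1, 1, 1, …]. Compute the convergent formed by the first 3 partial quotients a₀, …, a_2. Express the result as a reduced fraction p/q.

3/2

Start with 1.
1 + 1/(1/1) = 1 + 1/1 = 2/1
1 + 1/(2/1) = 1 + 1/2 = 3/2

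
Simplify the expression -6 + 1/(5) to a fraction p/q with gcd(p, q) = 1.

-29/5

Build up convergents one term at a time:
a_0 = -6: -6/1
a_1 = 5: -29/5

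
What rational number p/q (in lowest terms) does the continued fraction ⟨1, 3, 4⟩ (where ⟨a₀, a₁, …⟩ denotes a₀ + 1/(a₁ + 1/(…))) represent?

17/13

Build up convergents one term at a time:
a_0 = 1: 1/1
a_1 = 3: 4/3
a_2 = 4: 17/13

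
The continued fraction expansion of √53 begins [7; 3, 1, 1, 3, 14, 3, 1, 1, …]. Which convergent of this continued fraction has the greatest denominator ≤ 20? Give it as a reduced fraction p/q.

a_0 = 7: 7/1  (≤ bound)
a_1 = 3: 22/3  (≤ bound)
a_2 = 1: 29/4  (≤ bound)
a_3 = 1: 51/7  (≤ bound)
a_4 = 3: 182/25  (> 20, stop)

51/7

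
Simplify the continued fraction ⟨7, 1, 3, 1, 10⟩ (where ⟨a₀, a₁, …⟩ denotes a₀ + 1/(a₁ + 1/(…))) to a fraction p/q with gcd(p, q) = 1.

Starting at the tail and folding back:
Start with 10.
1 + 1/(10/1) = 1 + 1/10 = 11/10
3 + 1/(11/10) = 3 + 10/11 = 43/11
1 + 1/(43/11) = 1 + 11/43 = 54/43
7 + 1/(54/43) = 7 + 43/54 = 421/54

421/54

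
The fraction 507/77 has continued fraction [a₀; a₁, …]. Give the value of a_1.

507 = 6·77 + 45, so a_0 = 6
77 = 1·45 + 32, so a_1 = 1

1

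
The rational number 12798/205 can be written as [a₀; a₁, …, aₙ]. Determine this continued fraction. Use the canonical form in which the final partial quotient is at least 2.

12798 = 62·205 + 88, so a_0 = 62
205 = 2·88 + 29, so a_1 = 2
88 = 3·29 + 1, so a_2 = 3
29 = 29·1 + 0, so a_3 = 29

[62; 2, 3, 29]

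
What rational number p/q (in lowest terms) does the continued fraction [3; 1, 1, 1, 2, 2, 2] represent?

167/46

Start with 2.
2 + 1/(2/1) = 2 + 1/2 = 5/2
2 + 1/(5/2) = 2 + 2/5 = 12/5
1 + 1/(12/5) = 1 + 5/12 = 17/12
1 + 1/(17/12) = 1 + 12/17 = 29/17
1 + 1/(29/17) = 1 + 17/29 = 46/29
3 + 1/(46/29) = 3 + 29/46 = 167/46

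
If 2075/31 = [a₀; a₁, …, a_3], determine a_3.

Repeatedly divide and take the remainder:
2075 = 66·31 + 29, so a_0 = 66
31 = 1·29 + 2, so a_1 = 1
29 = 14·2 + 1, so a_2 = 14
2 = 2·1 + 0, so a_3 = 2

2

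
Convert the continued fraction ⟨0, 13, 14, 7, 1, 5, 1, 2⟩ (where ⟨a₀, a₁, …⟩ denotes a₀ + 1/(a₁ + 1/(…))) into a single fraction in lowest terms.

2218/28991

Work from the innermost term outward:
Start with 2.
1 + 1/(2/1) = 1 + 1/2 = 3/2
5 + 1/(3/2) = 5 + 2/3 = 17/3
1 + 1/(17/3) = 1 + 3/17 = 20/17
7 + 1/(20/17) = 7 + 17/20 = 157/20
14 + 1/(157/20) = 14 + 20/157 = 2218/157
13 + 1/(2218/157) = 13 + 157/2218 = 28991/2218
0 + 1/(28991/2218) = 0 + 2218/28991 = 2218/28991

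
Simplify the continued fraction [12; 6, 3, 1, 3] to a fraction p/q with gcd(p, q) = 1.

1143/94

Compute successive convergents:
a_0 = 12: 12/1
a_1 = 6: 73/6
a_2 = 3: 231/19
a_3 = 1: 304/25
a_4 = 3: 1143/94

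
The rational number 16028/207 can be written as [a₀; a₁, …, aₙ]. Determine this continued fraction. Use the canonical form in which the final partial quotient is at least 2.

16028 = 77·207 + 89, so a_0 = 77
207 = 2·89 + 29, so a_1 = 2
89 = 3·29 + 2, so a_2 = 3
29 = 14·2 + 1, so a_3 = 14
2 = 2·1 + 0, so a_4 = 2

[77; 2, 3, 14, 2]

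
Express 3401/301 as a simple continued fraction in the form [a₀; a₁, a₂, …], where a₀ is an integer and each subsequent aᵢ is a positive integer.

[11; 3, 2, 1, 9, 3]

3401 ÷ 301 → quotient 11, remainder 90
301 ÷ 90 → quotient 3, remainder 31
90 ÷ 31 → quotient 2, remainder 28
31 ÷ 28 → quotient 1, remainder 3
28 ÷ 3 → quotient 9, remainder 1
3 ÷ 1 → quotient 3, remainder 0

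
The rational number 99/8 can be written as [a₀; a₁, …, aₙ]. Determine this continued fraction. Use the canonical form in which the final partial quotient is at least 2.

[12; 2, 1, 2]

⌊99/8⌋ = 12, remainder 3
⌊8/3⌋ = 2, remainder 2
⌊3/2⌋ = 1, remainder 1
⌊2/1⌋ = 2, remainder 0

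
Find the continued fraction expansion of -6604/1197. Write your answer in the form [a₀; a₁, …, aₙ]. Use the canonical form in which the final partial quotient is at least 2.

-6604 ÷ 1197 → quotient -6, remainder 578
1197 ÷ 578 → quotient 2, remainder 41
578 ÷ 41 → quotient 14, remainder 4
41 ÷ 4 → quotient 10, remainder 1
4 ÷ 1 → quotient 4, remainder 0

[-6; 2, 14, 10, 4]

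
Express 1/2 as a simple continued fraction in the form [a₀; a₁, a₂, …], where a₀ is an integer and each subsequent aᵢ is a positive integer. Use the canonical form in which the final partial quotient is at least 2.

1 = 0·2 + 1, so a_0 = 0
2 = 2·1 + 0, so a_1 = 2

[0; 2]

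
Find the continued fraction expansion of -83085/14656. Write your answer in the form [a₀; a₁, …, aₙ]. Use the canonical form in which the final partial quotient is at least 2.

[-6; 3, 47, 10, 3, 3]

Apply division with remainder until the remainder is 0:
-83085 ÷ 14656 → quotient -6, remainder 4851
14656 ÷ 4851 → quotient 3, remainder 103
4851 ÷ 103 → quotient 47, remainder 10
103 ÷ 10 → quotient 10, remainder 3
10 ÷ 3 → quotient 3, remainder 1
3 ÷ 1 → quotient 3, remainder 0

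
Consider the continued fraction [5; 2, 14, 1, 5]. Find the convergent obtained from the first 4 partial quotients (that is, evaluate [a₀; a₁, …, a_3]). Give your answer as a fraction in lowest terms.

170/31

Compute successive convergents:
a_0 = 5: 5/1
a_1 = 2: 11/2
a_2 = 14: 159/29
a_3 = 1: 170/31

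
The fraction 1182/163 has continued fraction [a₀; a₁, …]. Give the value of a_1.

3

1182 ÷ 163 → quotient 7, remainder 41
163 ÷ 41 → quotient 3, remainder 40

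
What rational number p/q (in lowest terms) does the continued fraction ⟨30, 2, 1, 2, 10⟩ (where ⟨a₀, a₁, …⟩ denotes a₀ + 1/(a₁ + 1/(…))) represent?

Start with 10.
2 + 1/(10/1) = 2 + 1/10 = 21/10
1 + 1/(21/10) = 1 + 10/21 = 31/21
2 + 1/(31/21) = 2 + 21/31 = 83/31
30 + 1/(83/31) = 30 + 31/83 = 2521/83

2521/83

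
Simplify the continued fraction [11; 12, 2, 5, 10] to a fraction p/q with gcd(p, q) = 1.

Build up convergents one term at a time:
a_0 = 11: 11/1
a_1 = 12: 133/12
a_2 = 2: 277/25
a_3 = 5: 1518/137
a_4 = 10: 15457/1395

15457/1395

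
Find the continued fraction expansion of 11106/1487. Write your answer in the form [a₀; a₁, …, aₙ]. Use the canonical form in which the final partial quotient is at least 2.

[7; 2, 7, 2, 46]

⌊11106/1487⌋ = 7, remainder 697
⌊1487/697⌋ = 2, remainder 93
⌊697/93⌋ = 7, remainder 46
⌊93/46⌋ = 2, remainder 1
⌊46/1⌋ = 46, remainder 0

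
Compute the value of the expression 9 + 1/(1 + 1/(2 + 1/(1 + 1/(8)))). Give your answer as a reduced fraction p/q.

341/35

Start with 8.
1 + 1/(8/1) = 1 + 1/8 = 9/8
2 + 1/(9/8) = 2 + 8/9 = 26/9
1 + 1/(26/9) = 1 + 9/26 = 35/26
9 + 1/(35/26) = 9 + 26/35 = 341/35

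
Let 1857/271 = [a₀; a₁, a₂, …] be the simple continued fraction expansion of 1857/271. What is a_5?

Run the Euclidean algorithm, recording each quotient:
1857 = 6·271 + 231, so a_0 = 6
271 = 1·231 + 40, so a_1 = 1
231 = 5·40 + 31, so a_2 = 5
40 = 1·31 + 9, so a_3 = 1
31 = 3·9 + 4, so a_4 = 3
9 = 2·4 + 1, so a_5 = 2

2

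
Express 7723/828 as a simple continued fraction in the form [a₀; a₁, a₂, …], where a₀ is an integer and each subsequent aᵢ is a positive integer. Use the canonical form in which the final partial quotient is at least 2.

Apply division with remainder until the remainder is 0:
7723 ÷ 828 → quotient 9, remainder 271
828 ÷ 271 → quotient 3, remainder 15
271 ÷ 15 → quotient 18, remainder 1
15 ÷ 1 → quotient 15, remainder 0

[9; 3, 18, 15]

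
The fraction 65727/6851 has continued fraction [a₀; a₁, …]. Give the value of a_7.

Apply division with remainder until the remainder is 0:
65727 = 9·6851 + 4068, so a_0 = 9
6851 = 1·4068 + 2783, so a_1 = 1
4068 = 1·2783 + 1285, so a_2 = 1
2783 = 2·1285 + 213, so a_3 = 2
1285 = 6·213 + 7, so a_4 = 6
213 = 30·7 + 3, so a_5 = 30
7 = 2·3 + 1, so a_6 = 2
3 = 3·1 + 0, so a_7 = 3

3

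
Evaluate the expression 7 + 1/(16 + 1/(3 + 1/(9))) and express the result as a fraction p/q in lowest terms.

3227/457

Start with 9.
3 + 1/(9/1) = 3 + 1/9 = 28/9
16 + 1/(28/9) = 16 + 9/28 = 457/28
7 + 1/(457/28) = 7 + 28/457 = 3227/457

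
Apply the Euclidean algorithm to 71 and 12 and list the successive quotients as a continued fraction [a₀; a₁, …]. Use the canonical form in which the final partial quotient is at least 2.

[5; 1, 11]

71 ÷ 12 → quotient 5, remainder 11
12 ÷ 11 → quotient 1, remainder 1
11 ÷ 1 → quotient 11, remainder 0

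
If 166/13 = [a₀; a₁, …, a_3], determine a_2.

166 ÷ 13 → quotient 12, remainder 10
13 ÷ 10 → quotient 1, remainder 3
10 ÷ 3 → quotient 3, remainder 1

3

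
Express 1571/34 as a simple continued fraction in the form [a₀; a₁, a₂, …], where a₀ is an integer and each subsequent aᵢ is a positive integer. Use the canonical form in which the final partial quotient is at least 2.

⌊1571/34⌋ = 46, remainder 7
⌊34/7⌋ = 4, remainder 6
⌊7/6⌋ = 1, remainder 1
⌊6/1⌋ = 6, remainder 0

[46; 4, 1, 6]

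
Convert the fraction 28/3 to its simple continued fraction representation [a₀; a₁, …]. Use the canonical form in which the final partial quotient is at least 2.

28 ÷ 3 → quotient 9, remainder 1
3 ÷ 1 → quotient 3, remainder 0

[9; 3]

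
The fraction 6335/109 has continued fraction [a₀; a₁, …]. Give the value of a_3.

1

⌊6335/109⌋ = 58, remainder 13
⌊109/13⌋ = 8, remainder 5
⌊13/5⌋ = 2, remainder 3
⌊5/3⌋ = 1, remainder 2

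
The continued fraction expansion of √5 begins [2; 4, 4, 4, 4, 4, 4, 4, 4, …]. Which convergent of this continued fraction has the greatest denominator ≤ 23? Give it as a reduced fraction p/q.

a_0 = 2: 2/1  (≤ bound)
a_1 = 4: 9/4  (≤ bound)
a_2 = 4: 38/17  (≤ bound)
a_3 = 4: 161/72  (> 23, stop)

38/17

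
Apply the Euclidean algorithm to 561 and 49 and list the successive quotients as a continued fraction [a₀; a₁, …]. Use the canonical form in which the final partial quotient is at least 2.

[11; 2, 4, 2, 2]

561 ÷ 49 → quotient 11, remainder 22
49 ÷ 22 → quotient 2, remainder 5
22 ÷ 5 → quotient 4, remainder 2
5 ÷ 2 → quotient 2, remainder 1
2 ÷ 1 → quotient 2, remainder 0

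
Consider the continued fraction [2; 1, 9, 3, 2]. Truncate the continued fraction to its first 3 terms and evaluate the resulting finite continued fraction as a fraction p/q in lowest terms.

a_0 = 2: 2/1
a_1 = 1: 3/1
a_2 = 9: 29/10

29/10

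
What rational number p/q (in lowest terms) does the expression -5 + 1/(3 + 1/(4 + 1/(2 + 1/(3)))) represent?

a_0 = -5: -5/1
a_1 = 3: -14/3
a_2 = 4: -61/13
a_3 = 2: -136/29
a_4 = 3: -469/100

-469/100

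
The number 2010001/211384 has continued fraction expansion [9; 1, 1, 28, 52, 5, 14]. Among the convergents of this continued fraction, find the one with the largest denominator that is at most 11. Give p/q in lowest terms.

19/2

a_0 = 9: 9/1  (≤ bound)
a_1 = 1: 10/1  (≤ bound)
a_2 = 1: 19/2  (≤ bound)
a_3 = 28: 542/57  (> 11, stop)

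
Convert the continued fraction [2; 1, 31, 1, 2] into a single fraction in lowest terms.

291/98

Build up convergents one term at a time:
a_0 = 2: 2/1
a_1 = 1: 3/1
a_2 = 31: 95/32
a_3 = 1: 98/33
a_4 = 2: 291/98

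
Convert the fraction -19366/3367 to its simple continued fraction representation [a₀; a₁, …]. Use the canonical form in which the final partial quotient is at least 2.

[-6; 4, 36, 2, 1, 7]

-19366 = -6·3367 + 836, so a_0 = -6
3367 = 4·836 + 23, so a_1 = 4
836 = 36·23 + 8, so a_2 = 36
23 = 2·8 + 7, so a_3 = 2
8 = 1·7 + 1, so a_4 = 1
7 = 7·1 + 0, so a_5 = 7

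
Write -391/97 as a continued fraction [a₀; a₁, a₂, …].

[-5; 1, 31, 3]

Repeatedly divide and take the remainder:
⌊-391/97⌋ = -5, remainder 94
⌊97/94⌋ = 1, remainder 3
⌊94/3⌋ = 31, remainder 1
⌊3/1⌋ = 3, remainder 0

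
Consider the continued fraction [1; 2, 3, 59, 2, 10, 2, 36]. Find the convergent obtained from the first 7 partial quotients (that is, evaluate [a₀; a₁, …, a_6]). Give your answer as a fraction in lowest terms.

Start with 2.
10 + 1/(2/1) = 10 + 1/2 = 21/2
2 + 1/(21/2) = 2 + 2/21 = 44/21
59 + 1/(44/21) = 59 + 21/44 = 2617/44
3 + 1/(2617/44) = 3 + 44/2617 = 7895/2617
2 + 1/(7895/2617) = 2 + 2617/7895 = 18407/7895
1 + 1/(18407/7895) = 1 + 7895/18407 = 26302/18407

26302/18407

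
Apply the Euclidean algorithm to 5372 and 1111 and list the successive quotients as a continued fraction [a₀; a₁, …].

5372 = 4·1111 + 928, so a_0 = 4
1111 = 1·928 + 183, so a_1 = 1
928 = 5·183 + 13, so a_2 = 5
183 = 14·13 + 1, so a_3 = 14
13 = 13·1 + 0, so a_4 = 13

[4; 1, 5, 14, 13]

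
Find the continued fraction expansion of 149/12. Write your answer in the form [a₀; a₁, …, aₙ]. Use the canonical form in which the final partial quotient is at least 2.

[12; 2, 2, 2]

149 = 12·12 + 5, so a_0 = 12
12 = 2·5 + 2, so a_1 = 2
5 = 2·2 + 1, so a_2 = 2
2 = 2·1 + 0, so a_3 = 2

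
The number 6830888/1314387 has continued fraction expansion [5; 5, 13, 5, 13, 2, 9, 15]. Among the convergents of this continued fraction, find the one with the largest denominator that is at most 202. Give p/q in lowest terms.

343/66

a_0 = 5: 5/1  (≤ bound)
a_1 = 5: 26/5  (≤ bound)
a_2 = 13: 343/66  (≤ bound)
a_3 = 5: 1741/335  (> 202, stop)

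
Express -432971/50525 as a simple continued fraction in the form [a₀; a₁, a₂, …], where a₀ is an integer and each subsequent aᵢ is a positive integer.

[-9; 2, 3, 9, 1, 53, 13]

Apply division with remainder until the remainder is 0:
⌊-432971/50525⌋ = -9, remainder 21754
⌊50525/21754⌋ = 2, remainder 7017
⌊21754/7017⌋ = 3, remainder 703
⌊7017/703⌋ = 9, remainder 690
⌊703/690⌋ = 1, remainder 13
⌊690/13⌋ = 53, remainder 1
⌊13/1⌋ = 13, remainder 0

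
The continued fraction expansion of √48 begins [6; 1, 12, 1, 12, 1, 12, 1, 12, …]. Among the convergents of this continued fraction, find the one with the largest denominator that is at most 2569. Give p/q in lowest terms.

17466/2521

a_0 = 6: 6/1  (≤ bound)
a_1 = 1: 7/1  (≤ bound)
a_2 = 12: 90/13  (≤ bound)
a_3 = 1: 97/14  (≤ bound)
a_4 = 12: 1254/181  (≤ bound)
a_5 = 1: 1351/195  (≤ bound)
a_6 = 12: 17466/2521  (≤ bound)
a_7 = 1: 18817/2716  (> 2569, stop)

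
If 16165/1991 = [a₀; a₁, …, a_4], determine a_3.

2

Apply division with remainder until the remainder is 0:
16165 = 8·1991 + 237, so a_0 = 8
1991 = 8·237 + 95, so a_1 = 8
237 = 2·95 + 47, so a_2 = 2
95 = 2·47 + 1, so a_3 = 2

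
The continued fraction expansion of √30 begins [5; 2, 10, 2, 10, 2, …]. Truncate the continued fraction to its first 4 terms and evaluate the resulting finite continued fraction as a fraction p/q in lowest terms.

241/44

Starting at the tail and folding back:
Start with 2.
10 + 1/(2/1) = 10 + 1/2 = 21/2
2 + 1/(21/2) = 2 + 2/21 = 44/21
5 + 1/(44/21) = 5 + 21/44 = 241/44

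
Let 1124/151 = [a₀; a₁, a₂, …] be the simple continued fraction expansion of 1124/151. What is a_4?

1124 = 7·151 + 67, so a_0 = 7
151 = 2·67 + 17, so a_1 = 2
67 = 3·17 + 16, so a_2 = 3
17 = 1·16 + 1, so a_3 = 1
16 = 16·1 + 0, so a_4 = 16

16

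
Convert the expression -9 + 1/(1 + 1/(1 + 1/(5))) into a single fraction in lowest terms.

-93/11

Collapse the nested fraction from the inside out:
Start with 5.
1 + 1/(5/1) = 1 + 1/5 = 6/5
1 + 1/(6/5) = 1 + 5/6 = 11/6
-9 + 1/(11/6) = -9 + 6/11 = -93/11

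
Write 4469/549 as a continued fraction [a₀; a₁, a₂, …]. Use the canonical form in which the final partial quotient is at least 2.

[8; 7, 7, 1, 2, 3]

4469 = 8·549 + 77, so a_0 = 8
549 = 7·77 + 10, so a_1 = 7
77 = 7·10 + 7, so a_2 = 7
10 = 1·7 + 3, so a_3 = 1
7 = 2·3 + 1, so a_4 = 2
3 = 3·1 + 0, so a_5 = 3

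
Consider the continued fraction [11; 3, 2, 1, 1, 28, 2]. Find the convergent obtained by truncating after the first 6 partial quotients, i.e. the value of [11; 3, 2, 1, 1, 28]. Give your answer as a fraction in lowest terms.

Starting at the tail and folding back:
Start with 28.
1 + 1/(28/1) = 1 + 1/28 = 29/28
1 + 1/(29/28) = 1 + 28/29 = 57/29
2 + 1/(57/29) = 2 + 29/57 = 143/57
3 + 1/(143/57) = 3 + 57/143 = 486/143
11 + 1/(486/143) = 11 + 143/486 = 5489/486

5489/486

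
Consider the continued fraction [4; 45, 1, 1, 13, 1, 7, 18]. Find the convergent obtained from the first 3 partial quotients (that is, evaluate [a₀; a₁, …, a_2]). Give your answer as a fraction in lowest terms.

185/46

a_0 = 4: 4/1
a_1 = 45: 181/45
a_2 = 1: 185/46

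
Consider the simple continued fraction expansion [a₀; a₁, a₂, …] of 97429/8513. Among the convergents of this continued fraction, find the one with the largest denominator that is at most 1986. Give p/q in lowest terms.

17705/1547

List convergents until the denominator exceeds the bound:
a_0 = 11: 11/1  (≤ bound)
a_1 = 2: 23/2  (≤ bound)
a_2 = 4: 103/9  (≤ bound)
a_3 = 42: 4349/380  (≤ bound)
a_4 = 1: 4452/389  (≤ bound)
a_5 = 3: 17705/1547  (≤ bound)
a_6 = 2: 39862/3483  (> 1986, stop)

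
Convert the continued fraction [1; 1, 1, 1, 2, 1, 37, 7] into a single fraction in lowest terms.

Start with 7.
37 + 1/(7/1) = 37 + 1/7 = 260/7
1 + 1/(260/7) = 1 + 7/260 = 267/260
2 + 1/(267/260) = 2 + 260/267 = 794/267
1 + 1/(794/267) = 1 + 267/794 = 1061/794
1 + 1/(1061/794) = 1 + 794/1061 = 1855/1061
1 + 1/(1855/1061) = 1 + 1061/1855 = 2916/1855
1 + 1/(2916/1855) = 1 + 1855/2916 = 4771/2916

4771/2916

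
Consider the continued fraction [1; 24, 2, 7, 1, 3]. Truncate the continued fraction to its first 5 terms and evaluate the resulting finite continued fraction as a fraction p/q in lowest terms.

a_0 = 1: 1/1
a_1 = 24: 25/24
a_2 = 2: 51/49
a_3 = 7: 382/367
a_4 = 1: 433/416

433/416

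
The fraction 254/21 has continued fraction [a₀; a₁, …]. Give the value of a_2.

Apply division with remainder until the remainder is 0:
⌊254/21⌋ = 12, remainder 2
⌊21/2⌋ = 10, remainder 1
⌊2/1⌋ = 2, remainder 0

2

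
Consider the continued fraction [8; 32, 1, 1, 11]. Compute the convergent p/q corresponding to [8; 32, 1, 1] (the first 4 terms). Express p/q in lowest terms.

a_0 = 8: 8/1
a_1 = 32: 257/32
a_2 = 1: 265/33
a_3 = 1: 522/65

522/65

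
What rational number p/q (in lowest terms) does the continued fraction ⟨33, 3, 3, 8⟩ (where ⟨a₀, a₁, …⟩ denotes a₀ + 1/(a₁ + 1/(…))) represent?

2764/83

Start with 8.
3 + 1/(8/1) = 3 + 1/8 = 25/8
3 + 1/(25/8) = 3 + 8/25 = 83/25
33 + 1/(83/25) = 33 + 25/83 = 2764/83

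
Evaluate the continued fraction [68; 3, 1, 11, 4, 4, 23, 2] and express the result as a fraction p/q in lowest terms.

2640726/38689

Start with 2.
23 + 1/(2/1) = 23 + 1/2 = 47/2
4 + 1/(47/2) = 4 + 2/47 = 190/47
4 + 1/(190/47) = 4 + 47/190 = 807/190
11 + 1/(807/190) = 11 + 190/807 = 9067/807
1 + 1/(9067/807) = 1 + 807/9067 = 9874/9067
3 + 1/(9874/9067) = 3 + 9067/9874 = 38689/9874
68 + 1/(38689/9874) = 68 + 9874/38689 = 2640726/38689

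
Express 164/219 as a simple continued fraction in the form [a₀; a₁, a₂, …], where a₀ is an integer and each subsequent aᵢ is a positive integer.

Apply division with remainder until the remainder is 0:
164 ÷ 219 → quotient 0, remainder 164
219 ÷ 164 → quotient 1, remainder 55
164 ÷ 55 → quotient 2, remainder 54
55 ÷ 54 → quotient 1, remainder 1
54 ÷ 1 → quotient 54, remainder 0

[0; 1, 2, 1, 54]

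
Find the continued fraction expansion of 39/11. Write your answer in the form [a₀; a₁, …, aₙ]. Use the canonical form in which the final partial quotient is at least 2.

Apply division with remainder until the remainder is 0:
⌊39/11⌋ = 3, remainder 6
⌊11/6⌋ = 1, remainder 5
⌊6/5⌋ = 1, remainder 1
⌊5/1⌋ = 5, remainder 0

[3; 1, 1, 5]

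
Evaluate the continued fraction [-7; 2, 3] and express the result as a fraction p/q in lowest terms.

Collapse the nested fraction from the inside out:
Start with 3.
2 + 1/(3/1) = 2 + 1/3 = 7/3
-7 + 1/(7/3) = -7 + 3/7 = -46/7

-46/7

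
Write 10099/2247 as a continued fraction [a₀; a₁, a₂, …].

10099 = 4·2247 + 1111, so a_0 = 4
2247 = 2·1111 + 25, so a_1 = 2
1111 = 44·25 + 11, so a_2 = 44
25 = 2·11 + 3, so a_3 = 2
11 = 3·3 + 2, so a_4 = 3
3 = 1·2 + 1, so a_5 = 1
2 = 2·1 + 0, so a_6 = 2

[4; 2, 44, 2, 3, 1, 2]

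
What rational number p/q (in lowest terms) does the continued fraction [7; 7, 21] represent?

a_0 = 7: 7/1
a_1 = 7: 50/7
a_2 = 21: 1057/148

1057/148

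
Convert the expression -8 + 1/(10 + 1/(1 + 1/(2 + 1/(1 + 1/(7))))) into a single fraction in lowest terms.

Use the convergent recurrence hₖ = aₖ·hₖ₋₁ + hₖ₋₂ (and likewise for the denominators kₖ):
a_0 = -8: -8/1
a_1 = 10: -79/10
a_2 = 1: -87/11
a_3 = 2: -253/32
a_4 = 1: -340/43
a_5 = 7: -2633/333

-2633/333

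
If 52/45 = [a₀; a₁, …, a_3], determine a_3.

52 ÷ 45 → quotient 1, remainder 7
45 ÷ 7 → quotient 6, remainder 3
7 ÷ 3 → quotient 2, remainder 1
3 ÷ 1 → quotient 3, remainder 0

3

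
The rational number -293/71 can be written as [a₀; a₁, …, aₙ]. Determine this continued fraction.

-293 = -5·71 + 62, so a_0 = -5
71 = 1·62 + 9, so a_1 = 1
62 = 6·9 + 8, so a_2 = 6
9 = 1·8 + 1, so a_3 = 1
8 = 8·1 + 0, so a_4 = 8

[-5; 1, 6, 1, 8]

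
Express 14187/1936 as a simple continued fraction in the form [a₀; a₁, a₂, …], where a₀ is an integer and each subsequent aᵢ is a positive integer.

Repeatedly divide and take the remainder:
14187 = 7·1936 + 635, so a_0 = 7
1936 = 3·635 + 31, so a_1 = 3
635 = 20·31 + 15, so a_2 = 20
31 = 2·15 + 1, so a_3 = 2
15 = 15·1 + 0, so a_4 = 15

[7; 3, 20, 2, 15]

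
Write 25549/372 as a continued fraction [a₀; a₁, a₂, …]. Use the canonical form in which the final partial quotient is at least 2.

⌊25549/372⌋ = 68, remainder 253
⌊372/253⌋ = 1, remainder 119
⌊253/119⌋ = 2, remainder 15
⌊119/15⌋ = 7, remainder 14
⌊15/14⌋ = 1, remainder 1
⌊14/1⌋ = 14, remainder 0

[68; 1, 2, 7, 1, 14]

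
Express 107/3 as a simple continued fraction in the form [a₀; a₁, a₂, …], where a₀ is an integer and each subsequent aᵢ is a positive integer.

⌊107/3⌋ = 35, remainder 2
⌊3/2⌋ = 1, remainder 1
⌊2/1⌋ = 2, remainder 0

[35; 1, 2]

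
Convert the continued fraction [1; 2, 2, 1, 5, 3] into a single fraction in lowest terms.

a_0 = 1: 1/1
a_1 = 2: 3/2
a_2 = 2: 7/5
a_3 = 1: 10/7
a_4 = 5: 57/40
a_5 = 3: 181/127

181/127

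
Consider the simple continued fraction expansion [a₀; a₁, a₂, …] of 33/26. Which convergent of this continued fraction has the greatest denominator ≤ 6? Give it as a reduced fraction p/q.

5/4

a_0 = 1: 1/1  (≤ bound)
a_1 = 3: 4/3  (≤ bound)
a_2 = 1: 5/4  (≤ bound)
a_3 = 2: 14/11  (> 6, stop)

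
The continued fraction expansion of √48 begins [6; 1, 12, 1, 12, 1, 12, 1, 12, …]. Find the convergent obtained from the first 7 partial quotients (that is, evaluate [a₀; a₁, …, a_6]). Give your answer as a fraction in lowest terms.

17466/2521

Work from the innermost term outward:
Start with 12.
1 + 1/(12/1) = 1 + 1/12 = 13/12
12 + 1/(13/12) = 12 + 12/13 = 168/13
1 + 1/(168/13) = 1 + 13/168 = 181/168
12 + 1/(181/168) = 12 + 168/181 = 2340/181
1 + 1/(2340/181) = 1 + 181/2340 = 2521/2340
6 + 1/(2521/2340) = 6 + 2340/2521 = 17466/2521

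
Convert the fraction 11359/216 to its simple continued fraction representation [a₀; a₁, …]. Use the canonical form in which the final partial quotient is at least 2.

[52; 1, 1, 2, 2, 1, 12]

Repeatedly divide and take the remainder:
11359 = 52·216 + 127, so a_0 = 52
216 = 1·127 + 89, so a_1 = 1
127 = 1·89 + 38, so a_2 = 1
89 = 2·38 + 13, so a_3 = 2
38 = 2·13 + 12, so a_4 = 2
13 = 1·12 + 1, so a_5 = 1
12 = 12·1 + 0, so a_6 = 12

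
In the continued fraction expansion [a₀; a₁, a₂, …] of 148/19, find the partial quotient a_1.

148 = 7·19 + 15, so a_0 = 7
19 = 1·15 + 4, so a_1 = 1

1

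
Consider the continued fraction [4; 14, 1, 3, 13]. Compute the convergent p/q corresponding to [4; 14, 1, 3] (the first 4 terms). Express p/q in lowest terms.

240/59

Start with 3.
1 + 1/(3/1) = 1 + 1/3 = 4/3
14 + 1/(4/3) = 14 + 3/4 = 59/4
4 + 1/(59/4) = 4 + 4/59 = 240/59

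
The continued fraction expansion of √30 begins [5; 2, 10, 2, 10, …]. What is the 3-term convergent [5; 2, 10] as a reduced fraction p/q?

115/21

Compute successive convergents:
a_0 = 5: 5/1
a_1 = 2: 11/2
a_2 = 10: 115/21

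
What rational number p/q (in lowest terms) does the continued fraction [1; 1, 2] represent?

5/3

Use the convergent recurrence hₖ = aₖ·hₖ₋₁ + hₖ₋₂ (and likewise for the denominators kₖ):
a_0 = 1: 1/1
a_1 = 1: 2/1
a_2 = 2: 5/3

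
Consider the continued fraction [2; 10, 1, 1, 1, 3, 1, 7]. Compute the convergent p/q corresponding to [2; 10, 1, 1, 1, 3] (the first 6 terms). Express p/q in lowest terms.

Build up convergents one term at a time:
a_0 = 2: 2/1
a_1 = 10: 21/10
a_2 = 1: 23/11
a_3 = 1: 44/21
a_4 = 1: 67/32
a_5 = 3: 245/117

245/117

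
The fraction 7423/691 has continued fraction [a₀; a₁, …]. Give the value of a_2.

⌊7423/691⌋ = 10, remainder 513
⌊691/513⌋ = 1, remainder 178
⌊513/178⌋ = 2, remainder 157

2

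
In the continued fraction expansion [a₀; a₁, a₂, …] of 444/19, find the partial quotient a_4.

2

444 = 23·19 + 7, so a_0 = 23
19 = 2·7 + 5, so a_1 = 2
7 = 1·5 + 2, so a_2 = 1
5 = 2·2 + 1, so a_3 = 2
2 = 2·1 + 0, so a_4 = 2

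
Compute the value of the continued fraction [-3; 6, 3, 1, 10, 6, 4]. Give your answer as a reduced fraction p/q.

-19384/6825

Compute successive convergents:
a_0 = -3: -3/1
a_1 = 6: -17/6
a_2 = 3: -54/19
a_3 = 1: -71/25
a_4 = 10: -764/269
a_5 = 6: -4655/1639
a_6 = 4: -19384/6825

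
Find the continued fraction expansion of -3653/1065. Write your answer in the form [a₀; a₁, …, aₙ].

-3653 ÷ 1065 → quotient -4, remainder 607
1065 ÷ 607 → quotient 1, remainder 458
607 ÷ 458 → quotient 1, remainder 149
458 ÷ 149 → quotient 3, remainder 11
149 ÷ 11 → quotient 13, remainder 6
11 ÷ 6 → quotient 1, remainder 5
6 ÷ 5 → quotient 1, remainder 1
5 ÷ 1 → quotient 5, remainder 0

[-4; 1, 1, 3, 13, 1, 1, 5]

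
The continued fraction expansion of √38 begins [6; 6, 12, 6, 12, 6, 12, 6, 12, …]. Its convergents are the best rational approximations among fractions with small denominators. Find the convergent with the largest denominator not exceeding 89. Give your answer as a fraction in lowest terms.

450/73

List convergents until the denominator exceeds the bound:
a_0 = 6: 6/1  (≤ bound)
a_1 = 6: 37/6  (≤ bound)
a_2 = 12: 450/73  (≤ bound)
a_3 = 6: 2737/444  (> 89, stop)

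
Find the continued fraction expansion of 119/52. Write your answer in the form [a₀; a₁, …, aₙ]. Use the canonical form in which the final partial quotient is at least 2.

119 ÷ 52 → quotient 2, remainder 15
52 ÷ 15 → quotient 3, remainder 7
15 ÷ 7 → quotient 2, remainder 1
7 ÷ 1 → quotient 7, remainder 0

[2; 3, 2, 7]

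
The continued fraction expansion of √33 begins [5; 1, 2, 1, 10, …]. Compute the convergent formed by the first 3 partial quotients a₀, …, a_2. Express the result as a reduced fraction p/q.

17/3

Start with 2.
1 + 1/(2/1) = 1 + 1/2 = 3/2
5 + 1/(3/2) = 5 + 2/3 = 17/3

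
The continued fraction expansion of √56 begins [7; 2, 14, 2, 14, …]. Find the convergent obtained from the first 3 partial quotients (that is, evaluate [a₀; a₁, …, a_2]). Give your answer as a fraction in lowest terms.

217/29

a_0 = 7: 7/1
a_1 = 2: 15/2
a_2 = 14: 217/29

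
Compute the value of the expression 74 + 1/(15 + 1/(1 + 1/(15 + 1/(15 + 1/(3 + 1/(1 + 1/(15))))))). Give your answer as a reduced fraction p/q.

18224101/246063

Start with 15.
1 + 1/(15/1) = 1 + 1/15 = 16/15
3 + 1/(16/15) = 3 + 15/16 = 63/16
15 + 1/(63/16) = 15 + 16/63 = 961/63
15 + 1/(961/63) = 15 + 63/961 = 14478/961
1 + 1/(14478/961) = 1 + 961/14478 = 15439/14478
15 + 1/(15439/14478) = 15 + 14478/15439 = 246063/15439
74 + 1/(246063/15439) = 74 + 15439/246063 = 18224101/246063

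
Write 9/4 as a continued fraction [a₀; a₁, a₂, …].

Apply division with remainder until the remainder is 0:
9 ÷ 4 → quotient 2, remainder 1
4 ÷ 1 → quotient 4, remainder 0

[2; 4]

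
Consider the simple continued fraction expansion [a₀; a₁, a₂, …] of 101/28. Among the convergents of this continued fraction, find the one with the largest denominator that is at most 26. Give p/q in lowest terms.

a_0 = 3: 3/1  (≤ bound)
a_1 = 1: 4/1  (≤ bound)
a_2 = 1: 7/2  (≤ bound)
a_3 = 1: 11/3  (≤ bound)
a_4 = 1: 18/5  (≤ bound)
a_5 = 5: 101/28  (> 26, stop)

18/5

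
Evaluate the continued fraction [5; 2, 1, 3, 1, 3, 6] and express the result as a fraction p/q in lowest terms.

1779/332

Starting at the tail and folding back:
Start with 6.
3 + 1/(6/1) = 3 + 1/6 = 19/6
1 + 1/(19/6) = 1 + 6/19 = 25/19
3 + 1/(25/19) = 3 + 19/25 = 94/25
1 + 1/(94/25) = 1 + 25/94 = 119/94
2 + 1/(119/94) = 2 + 94/119 = 332/119
5 + 1/(332/119) = 5 + 119/332 = 1779/332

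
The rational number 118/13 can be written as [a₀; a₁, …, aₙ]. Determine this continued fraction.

⌊118/13⌋ = 9, remainder 1
⌊13/1⌋ = 13, remainder 0

[9; 13]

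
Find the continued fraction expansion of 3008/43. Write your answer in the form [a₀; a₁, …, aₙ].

Run the Euclidean algorithm, recording each quotient:
3008 = 69·43 + 41, so a_0 = 69
43 = 1·41 + 2, so a_1 = 1
41 = 20·2 + 1, so a_2 = 20
2 = 2·1 + 0, so a_3 = 2

[69; 1, 20, 2]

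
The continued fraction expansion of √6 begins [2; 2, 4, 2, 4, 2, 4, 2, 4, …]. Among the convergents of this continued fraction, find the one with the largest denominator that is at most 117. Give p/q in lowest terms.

218/89

List convergents until the denominator exceeds the bound:
a_0 = 2: 2/1  (≤ bound)
a_1 = 2: 5/2  (≤ bound)
a_2 = 4: 22/9  (≤ bound)
a_3 = 2: 49/20  (≤ bound)
a_4 = 4: 218/89  (≤ bound)
a_5 = 2: 485/198  (> 117, stop)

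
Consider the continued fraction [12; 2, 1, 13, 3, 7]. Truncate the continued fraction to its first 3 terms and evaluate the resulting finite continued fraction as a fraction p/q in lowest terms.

37/3

a_0 = 12: 12/1
a_1 = 2: 25/2
a_2 = 1: 37/3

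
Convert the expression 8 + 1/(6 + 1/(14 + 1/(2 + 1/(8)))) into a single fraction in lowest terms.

Start with 8.
2 + 1/(8/1) = 2 + 1/8 = 17/8
14 + 1/(17/8) = 14 + 8/17 = 246/17
6 + 1/(246/17) = 6 + 17/246 = 1493/246
8 + 1/(1493/246) = 8 + 246/1493 = 12190/1493

12190/1493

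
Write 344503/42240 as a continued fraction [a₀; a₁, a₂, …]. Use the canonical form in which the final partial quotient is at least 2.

[8; 6, 2, 2, 2, 49, 2, 5]

344503 ÷ 42240 → quotient 8, remainder 6583
42240 ÷ 6583 → quotient 6, remainder 2742
6583 ÷ 2742 → quotient 2, remainder 1099
2742 ÷ 1099 → quotient 2, remainder 544
1099 ÷ 544 → quotient 2, remainder 11
544 ÷ 11 → quotient 49, remainder 5
11 ÷ 5 → quotient 2, remainder 1
5 ÷ 1 → quotient 5, remainder 0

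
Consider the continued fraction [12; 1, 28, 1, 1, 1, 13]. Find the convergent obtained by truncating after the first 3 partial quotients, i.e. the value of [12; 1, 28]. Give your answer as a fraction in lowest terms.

376/29

a_0 = 12: 12/1
a_1 = 1: 13/1
a_2 = 28: 376/29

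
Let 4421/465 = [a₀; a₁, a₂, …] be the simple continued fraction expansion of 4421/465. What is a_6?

2

4421 = 9·465 + 236, so a_0 = 9
465 = 1·236 + 229, so a_1 = 1
236 = 1·229 + 7, so a_2 = 1
229 = 32·7 + 5, so a_3 = 32
7 = 1·5 + 2, so a_4 = 1
5 = 2·2 + 1, so a_5 = 2
2 = 2·1 + 0, so a_6 = 2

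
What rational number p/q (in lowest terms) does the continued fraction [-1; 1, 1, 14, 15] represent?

Starting at the tail and folding back:
Start with 15.
14 + 1/(15/1) = 14 + 1/15 = 211/15
1 + 1/(211/15) = 1 + 15/211 = 226/211
1 + 1/(226/211) = 1 + 211/226 = 437/226
-1 + 1/(437/226) = -1 + 226/437 = -211/437

-211/437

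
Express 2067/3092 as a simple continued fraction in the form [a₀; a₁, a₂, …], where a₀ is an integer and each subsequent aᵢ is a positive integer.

2067 = 0·3092 + 2067, so a_0 = 0
3092 = 1·2067 + 1025, so a_1 = 1
2067 = 2·1025 + 17, so a_2 = 2
1025 = 60·17 + 5, so a_3 = 60
17 = 3·5 + 2, so a_4 = 3
5 = 2·2 + 1, so a_5 = 2
2 = 2·1 + 0, so a_6 = 2

[0; 1, 2, 60, 3, 2, 2]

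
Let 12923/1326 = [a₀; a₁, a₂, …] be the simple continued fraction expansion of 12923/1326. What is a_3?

1

12923 ÷ 1326 → quotient 9, remainder 989
1326 ÷ 989 → quotient 1, remainder 337
989 ÷ 337 → quotient 2, remainder 315
337 ÷ 315 → quotient 1, remainder 22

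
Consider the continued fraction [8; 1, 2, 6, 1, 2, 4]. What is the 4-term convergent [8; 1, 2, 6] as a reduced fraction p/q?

Compute successive convergents:
a_0 = 8: 8/1
a_1 = 1: 9/1
a_2 = 2: 26/3
a_3 = 6: 165/19

165/19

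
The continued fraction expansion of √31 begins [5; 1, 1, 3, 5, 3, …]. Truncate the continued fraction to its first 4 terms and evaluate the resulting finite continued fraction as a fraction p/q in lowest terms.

Start with 3.
1 + 1/(3/1) = 1 + 1/3 = 4/3
1 + 1/(4/3) = 1 + 3/4 = 7/4
5 + 1/(7/4) = 5 + 4/7 = 39/7

39/7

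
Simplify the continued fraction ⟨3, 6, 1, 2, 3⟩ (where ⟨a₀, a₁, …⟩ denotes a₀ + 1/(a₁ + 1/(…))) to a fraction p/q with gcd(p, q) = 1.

211/67

a_0 = 3: 3/1
a_1 = 6: 19/6
a_2 = 1: 22/7
a_3 = 2: 63/20
a_4 = 3: 211/67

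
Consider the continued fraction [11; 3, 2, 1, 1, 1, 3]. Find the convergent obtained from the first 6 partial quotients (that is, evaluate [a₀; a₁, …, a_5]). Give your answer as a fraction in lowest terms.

305/27

Use the convergent recurrence hₖ = aₖ·hₖ₋₁ + hₖ₋₂ (and likewise for the denominators kₖ):
a_0 = 11: 11/1
a_1 = 3: 34/3
a_2 = 2: 79/7
a_3 = 1: 113/10
a_4 = 1: 192/17
a_5 = 1: 305/27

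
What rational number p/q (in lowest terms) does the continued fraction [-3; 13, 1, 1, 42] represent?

-3359/1148

Use the convergent recurrence hₖ = aₖ·hₖ₋₁ + hₖ₋₂ (and likewise for the denominators kₖ):
a_0 = -3: -3/1
a_1 = 13: -38/13
a_2 = 1: -41/14
a_3 = 1: -79/27
a_4 = 42: -3359/1148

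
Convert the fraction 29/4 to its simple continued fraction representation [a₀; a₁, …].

[7; 4]

29 ÷ 4 → quotient 7, remainder 1
4 ÷ 1 → quotient 4, remainder 0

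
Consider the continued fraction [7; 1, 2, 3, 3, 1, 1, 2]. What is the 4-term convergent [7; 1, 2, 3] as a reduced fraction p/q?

Compute successive convergents:
a_0 = 7: 7/1
a_1 = 1: 8/1
a_2 = 2: 23/3
a_3 = 3: 77/10

77/10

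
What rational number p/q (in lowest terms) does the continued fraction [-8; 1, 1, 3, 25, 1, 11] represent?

-16352/2201

Compute successive convergents:
a_0 = -8: -8/1
a_1 = 1: -7/1
a_2 = 1: -15/2
a_3 = 3: -52/7
a_4 = 25: -1315/177
a_5 = 1: -1367/184
a_6 = 11: -16352/2201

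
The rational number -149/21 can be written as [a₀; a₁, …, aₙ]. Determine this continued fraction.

Apply division with remainder until the remainder is 0:
⌊-149/21⌋ = -8, remainder 19
⌊21/19⌋ = 1, remainder 2
⌊19/2⌋ = 9, remainder 1
⌊2/1⌋ = 2, remainder 0

[-8; 1, 9, 2]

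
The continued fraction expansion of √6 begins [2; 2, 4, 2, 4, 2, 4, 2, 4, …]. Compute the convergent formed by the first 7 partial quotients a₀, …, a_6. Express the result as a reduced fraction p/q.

Compute successive convergents:
a_0 = 2: 2/1
a_1 = 2: 5/2
a_2 = 4: 22/9
a_3 = 2: 49/20
a_4 = 4: 218/89
a_5 = 2: 485/198
a_6 = 4: 2158/881

2158/881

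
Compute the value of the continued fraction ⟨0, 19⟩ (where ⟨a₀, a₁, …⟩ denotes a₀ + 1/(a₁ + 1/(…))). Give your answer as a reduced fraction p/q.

1/19

a_0 = 0: 0/1
a_1 = 19: 1/19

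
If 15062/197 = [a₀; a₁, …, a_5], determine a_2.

5

Run the Euclidean algorithm, recording each quotient:
⌊15062/197⌋ = 76, remainder 90
⌊197/90⌋ = 2, remainder 17
⌊90/17⌋ = 5, remainder 5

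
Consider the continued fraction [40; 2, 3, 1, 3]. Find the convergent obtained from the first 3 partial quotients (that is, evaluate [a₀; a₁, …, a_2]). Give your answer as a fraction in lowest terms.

Start with 3.
2 + 1/(3/1) = 2 + 1/3 = 7/3
40 + 1/(7/3) = 40 + 3/7 = 283/7

283/7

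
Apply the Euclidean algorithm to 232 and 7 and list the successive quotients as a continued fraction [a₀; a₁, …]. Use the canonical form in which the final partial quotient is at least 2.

Repeatedly divide and take the remainder:
232 = 33·7 + 1, so a_0 = 33
7 = 7·1 + 0, so a_1 = 7

[33; 7]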